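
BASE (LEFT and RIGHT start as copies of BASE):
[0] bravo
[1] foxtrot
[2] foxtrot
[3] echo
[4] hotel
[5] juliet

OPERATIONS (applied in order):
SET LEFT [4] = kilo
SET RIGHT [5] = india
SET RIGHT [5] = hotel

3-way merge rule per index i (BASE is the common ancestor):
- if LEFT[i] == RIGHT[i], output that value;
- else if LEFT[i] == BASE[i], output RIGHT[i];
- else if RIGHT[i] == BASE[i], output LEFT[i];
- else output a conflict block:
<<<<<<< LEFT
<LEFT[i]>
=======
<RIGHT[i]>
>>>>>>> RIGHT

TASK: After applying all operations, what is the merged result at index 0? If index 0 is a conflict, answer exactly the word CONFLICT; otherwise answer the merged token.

Answer: bravo

Derivation:
Final LEFT:  [bravo, foxtrot, foxtrot, echo, kilo, juliet]
Final RIGHT: [bravo, foxtrot, foxtrot, echo, hotel, hotel]
i=0: L=bravo R=bravo -> agree -> bravo
i=1: L=foxtrot R=foxtrot -> agree -> foxtrot
i=2: L=foxtrot R=foxtrot -> agree -> foxtrot
i=3: L=echo R=echo -> agree -> echo
i=4: L=kilo, R=hotel=BASE -> take LEFT -> kilo
i=5: L=juliet=BASE, R=hotel -> take RIGHT -> hotel
Index 0 -> bravo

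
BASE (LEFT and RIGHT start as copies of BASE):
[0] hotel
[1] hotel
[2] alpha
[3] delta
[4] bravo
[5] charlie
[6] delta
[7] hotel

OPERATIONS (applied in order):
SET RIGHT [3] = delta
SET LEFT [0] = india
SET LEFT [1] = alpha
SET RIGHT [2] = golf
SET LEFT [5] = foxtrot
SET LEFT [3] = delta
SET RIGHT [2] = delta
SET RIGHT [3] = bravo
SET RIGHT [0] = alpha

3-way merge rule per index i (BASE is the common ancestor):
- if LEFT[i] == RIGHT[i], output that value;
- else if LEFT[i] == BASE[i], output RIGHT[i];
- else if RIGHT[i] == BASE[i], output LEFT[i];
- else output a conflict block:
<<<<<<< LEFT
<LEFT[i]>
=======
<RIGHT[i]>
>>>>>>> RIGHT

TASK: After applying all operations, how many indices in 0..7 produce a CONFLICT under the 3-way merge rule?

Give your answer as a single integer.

Final LEFT:  [india, alpha, alpha, delta, bravo, foxtrot, delta, hotel]
Final RIGHT: [alpha, hotel, delta, bravo, bravo, charlie, delta, hotel]
i=0: BASE=hotel L=india R=alpha all differ -> CONFLICT
i=1: L=alpha, R=hotel=BASE -> take LEFT -> alpha
i=2: L=alpha=BASE, R=delta -> take RIGHT -> delta
i=3: L=delta=BASE, R=bravo -> take RIGHT -> bravo
i=4: L=bravo R=bravo -> agree -> bravo
i=5: L=foxtrot, R=charlie=BASE -> take LEFT -> foxtrot
i=6: L=delta R=delta -> agree -> delta
i=7: L=hotel R=hotel -> agree -> hotel
Conflict count: 1

Answer: 1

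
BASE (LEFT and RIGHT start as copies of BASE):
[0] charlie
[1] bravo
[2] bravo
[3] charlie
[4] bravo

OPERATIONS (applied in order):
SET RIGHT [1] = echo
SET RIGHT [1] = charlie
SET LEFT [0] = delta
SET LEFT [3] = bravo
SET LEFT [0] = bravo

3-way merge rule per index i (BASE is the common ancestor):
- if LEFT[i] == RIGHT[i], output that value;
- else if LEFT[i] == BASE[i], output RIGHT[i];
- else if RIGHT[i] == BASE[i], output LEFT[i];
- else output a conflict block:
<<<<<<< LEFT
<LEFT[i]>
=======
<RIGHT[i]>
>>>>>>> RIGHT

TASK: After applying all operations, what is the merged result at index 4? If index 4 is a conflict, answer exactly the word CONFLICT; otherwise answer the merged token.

Answer: bravo

Derivation:
Final LEFT:  [bravo, bravo, bravo, bravo, bravo]
Final RIGHT: [charlie, charlie, bravo, charlie, bravo]
i=0: L=bravo, R=charlie=BASE -> take LEFT -> bravo
i=1: L=bravo=BASE, R=charlie -> take RIGHT -> charlie
i=2: L=bravo R=bravo -> agree -> bravo
i=3: L=bravo, R=charlie=BASE -> take LEFT -> bravo
i=4: L=bravo R=bravo -> agree -> bravo
Index 4 -> bravo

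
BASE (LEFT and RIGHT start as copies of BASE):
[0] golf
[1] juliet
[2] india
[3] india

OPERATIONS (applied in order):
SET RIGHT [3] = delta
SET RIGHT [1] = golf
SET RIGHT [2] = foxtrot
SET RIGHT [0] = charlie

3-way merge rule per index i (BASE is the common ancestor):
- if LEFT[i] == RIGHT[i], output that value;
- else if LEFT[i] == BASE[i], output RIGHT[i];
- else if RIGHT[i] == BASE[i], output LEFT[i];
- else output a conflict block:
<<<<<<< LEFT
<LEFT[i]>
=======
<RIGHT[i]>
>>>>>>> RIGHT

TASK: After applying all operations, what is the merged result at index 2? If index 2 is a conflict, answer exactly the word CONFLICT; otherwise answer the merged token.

Answer: foxtrot

Derivation:
Final LEFT:  [golf, juliet, india, india]
Final RIGHT: [charlie, golf, foxtrot, delta]
i=0: L=golf=BASE, R=charlie -> take RIGHT -> charlie
i=1: L=juliet=BASE, R=golf -> take RIGHT -> golf
i=2: L=india=BASE, R=foxtrot -> take RIGHT -> foxtrot
i=3: L=india=BASE, R=delta -> take RIGHT -> delta
Index 2 -> foxtrot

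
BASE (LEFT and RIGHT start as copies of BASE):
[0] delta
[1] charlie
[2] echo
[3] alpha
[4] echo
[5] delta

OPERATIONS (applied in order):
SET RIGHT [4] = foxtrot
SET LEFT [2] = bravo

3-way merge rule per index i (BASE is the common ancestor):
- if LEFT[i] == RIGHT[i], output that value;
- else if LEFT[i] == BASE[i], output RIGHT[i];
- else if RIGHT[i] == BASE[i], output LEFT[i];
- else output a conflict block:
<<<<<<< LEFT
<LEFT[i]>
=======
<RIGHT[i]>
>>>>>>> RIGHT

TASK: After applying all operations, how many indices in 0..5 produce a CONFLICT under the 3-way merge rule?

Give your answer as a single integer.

Answer: 0

Derivation:
Final LEFT:  [delta, charlie, bravo, alpha, echo, delta]
Final RIGHT: [delta, charlie, echo, alpha, foxtrot, delta]
i=0: L=delta R=delta -> agree -> delta
i=1: L=charlie R=charlie -> agree -> charlie
i=2: L=bravo, R=echo=BASE -> take LEFT -> bravo
i=3: L=alpha R=alpha -> agree -> alpha
i=4: L=echo=BASE, R=foxtrot -> take RIGHT -> foxtrot
i=5: L=delta R=delta -> agree -> delta
Conflict count: 0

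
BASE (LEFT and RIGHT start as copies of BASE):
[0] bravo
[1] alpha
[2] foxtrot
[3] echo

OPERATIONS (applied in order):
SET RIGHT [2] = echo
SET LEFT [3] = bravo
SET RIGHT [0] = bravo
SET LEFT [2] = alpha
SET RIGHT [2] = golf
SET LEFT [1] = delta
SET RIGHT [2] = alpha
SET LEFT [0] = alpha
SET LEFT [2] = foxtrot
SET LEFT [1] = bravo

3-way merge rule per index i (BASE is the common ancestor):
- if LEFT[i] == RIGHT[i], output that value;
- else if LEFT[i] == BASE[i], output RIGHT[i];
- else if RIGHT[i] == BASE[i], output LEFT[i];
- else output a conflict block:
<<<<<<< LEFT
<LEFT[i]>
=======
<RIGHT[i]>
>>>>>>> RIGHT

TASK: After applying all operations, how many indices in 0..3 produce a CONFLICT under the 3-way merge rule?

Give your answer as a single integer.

Final LEFT:  [alpha, bravo, foxtrot, bravo]
Final RIGHT: [bravo, alpha, alpha, echo]
i=0: L=alpha, R=bravo=BASE -> take LEFT -> alpha
i=1: L=bravo, R=alpha=BASE -> take LEFT -> bravo
i=2: L=foxtrot=BASE, R=alpha -> take RIGHT -> alpha
i=3: L=bravo, R=echo=BASE -> take LEFT -> bravo
Conflict count: 0

Answer: 0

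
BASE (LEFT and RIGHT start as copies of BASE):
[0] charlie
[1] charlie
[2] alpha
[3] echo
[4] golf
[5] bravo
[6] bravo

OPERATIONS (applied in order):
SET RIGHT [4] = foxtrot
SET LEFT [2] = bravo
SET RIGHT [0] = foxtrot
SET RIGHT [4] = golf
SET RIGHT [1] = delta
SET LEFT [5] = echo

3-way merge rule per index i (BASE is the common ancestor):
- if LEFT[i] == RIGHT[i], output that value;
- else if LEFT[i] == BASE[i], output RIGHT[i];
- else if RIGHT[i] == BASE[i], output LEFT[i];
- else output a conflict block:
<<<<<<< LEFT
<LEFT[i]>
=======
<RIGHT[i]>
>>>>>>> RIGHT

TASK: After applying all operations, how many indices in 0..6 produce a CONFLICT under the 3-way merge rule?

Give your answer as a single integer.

Answer: 0

Derivation:
Final LEFT:  [charlie, charlie, bravo, echo, golf, echo, bravo]
Final RIGHT: [foxtrot, delta, alpha, echo, golf, bravo, bravo]
i=0: L=charlie=BASE, R=foxtrot -> take RIGHT -> foxtrot
i=1: L=charlie=BASE, R=delta -> take RIGHT -> delta
i=2: L=bravo, R=alpha=BASE -> take LEFT -> bravo
i=3: L=echo R=echo -> agree -> echo
i=4: L=golf R=golf -> agree -> golf
i=5: L=echo, R=bravo=BASE -> take LEFT -> echo
i=6: L=bravo R=bravo -> agree -> bravo
Conflict count: 0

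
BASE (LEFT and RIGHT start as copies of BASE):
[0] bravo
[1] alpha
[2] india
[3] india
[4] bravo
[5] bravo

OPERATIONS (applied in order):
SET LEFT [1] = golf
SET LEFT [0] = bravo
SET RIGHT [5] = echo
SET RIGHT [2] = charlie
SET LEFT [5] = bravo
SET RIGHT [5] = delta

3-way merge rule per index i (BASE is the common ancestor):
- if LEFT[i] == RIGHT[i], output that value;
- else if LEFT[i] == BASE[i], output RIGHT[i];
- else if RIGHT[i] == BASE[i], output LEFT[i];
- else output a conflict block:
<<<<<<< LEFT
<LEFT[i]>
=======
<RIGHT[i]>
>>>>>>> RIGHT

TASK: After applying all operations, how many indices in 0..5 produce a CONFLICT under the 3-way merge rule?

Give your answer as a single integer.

Final LEFT:  [bravo, golf, india, india, bravo, bravo]
Final RIGHT: [bravo, alpha, charlie, india, bravo, delta]
i=0: L=bravo R=bravo -> agree -> bravo
i=1: L=golf, R=alpha=BASE -> take LEFT -> golf
i=2: L=india=BASE, R=charlie -> take RIGHT -> charlie
i=3: L=india R=india -> agree -> india
i=4: L=bravo R=bravo -> agree -> bravo
i=5: L=bravo=BASE, R=delta -> take RIGHT -> delta
Conflict count: 0

Answer: 0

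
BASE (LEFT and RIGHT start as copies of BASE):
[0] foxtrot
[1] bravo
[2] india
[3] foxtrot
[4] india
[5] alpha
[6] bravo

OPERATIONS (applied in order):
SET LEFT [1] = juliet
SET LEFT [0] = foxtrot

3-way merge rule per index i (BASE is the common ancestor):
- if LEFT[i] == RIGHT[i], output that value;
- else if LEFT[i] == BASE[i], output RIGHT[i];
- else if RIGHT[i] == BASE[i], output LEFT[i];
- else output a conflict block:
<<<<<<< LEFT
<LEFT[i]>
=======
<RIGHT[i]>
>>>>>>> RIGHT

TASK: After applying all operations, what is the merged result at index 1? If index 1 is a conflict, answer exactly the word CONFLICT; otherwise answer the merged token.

Answer: juliet

Derivation:
Final LEFT:  [foxtrot, juliet, india, foxtrot, india, alpha, bravo]
Final RIGHT: [foxtrot, bravo, india, foxtrot, india, alpha, bravo]
i=0: L=foxtrot R=foxtrot -> agree -> foxtrot
i=1: L=juliet, R=bravo=BASE -> take LEFT -> juliet
i=2: L=india R=india -> agree -> india
i=3: L=foxtrot R=foxtrot -> agree -> foxtrot
i=4: L=india R=india -> agree -> india
i=5: L=alpha R=alpha -> agree -> alpha
i=6: L=bravo R=bravo -> agree -> bravo
Index 1 -> juliet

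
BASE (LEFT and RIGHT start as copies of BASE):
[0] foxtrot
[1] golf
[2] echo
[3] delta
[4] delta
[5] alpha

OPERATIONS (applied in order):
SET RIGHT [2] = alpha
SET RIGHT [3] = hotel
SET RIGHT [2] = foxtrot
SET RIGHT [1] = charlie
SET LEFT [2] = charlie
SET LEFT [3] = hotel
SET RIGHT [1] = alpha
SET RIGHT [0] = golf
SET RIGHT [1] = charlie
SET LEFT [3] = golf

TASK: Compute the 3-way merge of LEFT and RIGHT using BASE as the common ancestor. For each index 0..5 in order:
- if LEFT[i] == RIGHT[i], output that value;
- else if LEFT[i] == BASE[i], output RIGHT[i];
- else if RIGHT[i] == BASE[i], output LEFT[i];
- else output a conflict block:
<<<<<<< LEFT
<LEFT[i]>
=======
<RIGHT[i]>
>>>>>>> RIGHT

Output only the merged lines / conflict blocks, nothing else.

Final LEFT:  [foxtrot, golf, charlie, golf, delta, alpha]
Final RIGHT: [golf, charlie, foxtrot, hotel, delta, alpha]
i=0: L=foxtrot=BASE, R=golf -> take RIGHT -> golf
i=1: L=golf=BASE, R=charlie -> take RIGHT -> charlie
i=2: BASE=echo L=charlie R=foxtrot all differ -> CONFLICT
i=3: BASE=delta L=golf R=hotel all differ -> CONFLICT
i=4: L=delta R=delta -> agree -> delta
i=5: L=alpha R=alpha -> agree -> alpha

Answer: golf
charlie
<<<<<<< LEFT
charlie
=======
foxtrot
>>>>>>> RIGHT
<<<<<<< LEFT
golf
=======
hotel
>>>>>>> RIGHT
delta
alpha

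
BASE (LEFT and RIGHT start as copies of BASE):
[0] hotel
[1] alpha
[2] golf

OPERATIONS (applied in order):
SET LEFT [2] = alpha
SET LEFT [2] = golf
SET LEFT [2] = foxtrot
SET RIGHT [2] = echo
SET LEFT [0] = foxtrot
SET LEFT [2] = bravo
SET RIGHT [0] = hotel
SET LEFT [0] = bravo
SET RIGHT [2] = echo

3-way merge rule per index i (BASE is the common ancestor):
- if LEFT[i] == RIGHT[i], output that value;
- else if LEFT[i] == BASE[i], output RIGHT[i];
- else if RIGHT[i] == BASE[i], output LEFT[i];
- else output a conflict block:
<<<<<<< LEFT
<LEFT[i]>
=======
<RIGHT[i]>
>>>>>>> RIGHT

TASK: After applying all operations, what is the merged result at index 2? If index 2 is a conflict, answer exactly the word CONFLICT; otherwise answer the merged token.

Answer: CONFLICT

Derivation:
Final LEFT:  [bravo, alpha, bravo]
Final RIGHT: [hotel, alpha, echo]
i=0: L=bravo, R=hotel=BASE -> take LEFT -> bravo
i=1: L=alpha R=alpha -> agree -> alpha
i=2: BASE=golf L=bravo R=echo all differ -> CONFLICT
Index 2 -> CONFLICT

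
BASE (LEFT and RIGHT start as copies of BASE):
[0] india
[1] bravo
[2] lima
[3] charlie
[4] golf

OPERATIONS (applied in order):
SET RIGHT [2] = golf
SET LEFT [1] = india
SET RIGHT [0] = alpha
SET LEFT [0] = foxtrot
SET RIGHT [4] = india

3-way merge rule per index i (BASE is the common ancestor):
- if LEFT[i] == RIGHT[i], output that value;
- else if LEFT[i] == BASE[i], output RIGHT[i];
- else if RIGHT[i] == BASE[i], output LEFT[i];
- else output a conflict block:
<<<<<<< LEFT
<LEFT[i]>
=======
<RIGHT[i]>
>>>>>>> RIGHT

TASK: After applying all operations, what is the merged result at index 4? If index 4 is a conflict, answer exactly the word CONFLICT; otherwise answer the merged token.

Final LEFT:  [foxtrot, india, lima, charlie, golf]
Final RIGHT: [alpha, bravo, golf, charlie, india]
i=0: BASE=india L=foxtrot R=alpha all differ -> CONFLICT
i=1: L=india, R=bravo=BASE -> take LEFT -> india
i=2: L=lima=BASE, R=golf -> take RIGHT -> golf
i=3: L=charlie R=charlie -> agree -> charlie
i=4: L=golf=BASE, R=india -> take RIGHT -> india
Index 4 -> india

Answer: india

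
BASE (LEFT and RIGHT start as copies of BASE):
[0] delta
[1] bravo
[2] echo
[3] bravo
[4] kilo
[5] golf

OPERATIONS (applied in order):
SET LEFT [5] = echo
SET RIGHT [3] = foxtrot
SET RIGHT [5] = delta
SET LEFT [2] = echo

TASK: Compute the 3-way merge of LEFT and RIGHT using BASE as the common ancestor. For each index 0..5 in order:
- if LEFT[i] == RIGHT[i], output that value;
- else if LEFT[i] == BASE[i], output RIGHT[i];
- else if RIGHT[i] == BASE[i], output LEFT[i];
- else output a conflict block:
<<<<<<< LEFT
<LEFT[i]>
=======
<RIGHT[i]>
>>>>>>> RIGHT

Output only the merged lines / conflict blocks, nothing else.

Final LEFT:  [delta, bravo, echo, bravo, kilo, echo]
Final RIGHT: [delta, bravo, echo, foxtrot, kilo, delta]
i=0: L=delta R=delta -> agree -> delta
i=1: L=bravo R=bravo -> agree -> bravo
i=2: L=echo R=echo -> agree -> echo
i=3: L=bravo=BASE, R=foxtrot -> take RIGHT -> foxtrot
i=4: L=kilo R=kilo -> agree -> kilo
i=5: BASE=golf L=echo R=delta all differ -> CONFLICT

Answer: delta
bravo
echo
foxtrot
kilo
<<<<<<< LEFT
echo
=======
delta
>>>>>>> RIGHT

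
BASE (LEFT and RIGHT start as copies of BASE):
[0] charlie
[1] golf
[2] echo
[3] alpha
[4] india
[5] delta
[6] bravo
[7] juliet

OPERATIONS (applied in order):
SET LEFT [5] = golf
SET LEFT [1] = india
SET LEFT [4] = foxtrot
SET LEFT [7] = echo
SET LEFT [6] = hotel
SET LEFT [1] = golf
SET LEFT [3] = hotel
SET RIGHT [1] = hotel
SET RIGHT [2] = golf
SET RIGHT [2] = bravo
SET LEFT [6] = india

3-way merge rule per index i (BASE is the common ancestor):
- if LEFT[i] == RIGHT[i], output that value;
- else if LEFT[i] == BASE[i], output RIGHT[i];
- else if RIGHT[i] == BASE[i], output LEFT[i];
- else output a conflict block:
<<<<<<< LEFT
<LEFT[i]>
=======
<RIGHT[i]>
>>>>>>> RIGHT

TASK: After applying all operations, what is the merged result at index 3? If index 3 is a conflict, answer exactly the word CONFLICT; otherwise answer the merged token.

Final LEFT:  [charlie, golf, echo, hotel, foxtrot, golf, india, echo]
Final RIGHT: [charlie, hotel, bravo, alpha, india, delta, bravo, juliet]
i=0: L=charlie R=charlie -> agree -> charlie
i=1: L=golf=BASE, R=hotel -> take RIGHT -> hotel
i=2: L=echo=BASE, R=bravo -> take RIGHT -> bravo
i=3: L=hotel, R=alpha=BASE -> take LEFT -> hotel
i=4: L=foxtrot, R=india=BASE -> take LEFT -> foxtrot
i=5: L=golf, R=delta=BASE -> take LEFT -> golf
i=6: L=india, R=bravo=BASE -> take LEFT -> india
i=7: L=echo, R=juliet=BASE -> take LEFT -> echo
Index 3 -> hotel

Answer: hotel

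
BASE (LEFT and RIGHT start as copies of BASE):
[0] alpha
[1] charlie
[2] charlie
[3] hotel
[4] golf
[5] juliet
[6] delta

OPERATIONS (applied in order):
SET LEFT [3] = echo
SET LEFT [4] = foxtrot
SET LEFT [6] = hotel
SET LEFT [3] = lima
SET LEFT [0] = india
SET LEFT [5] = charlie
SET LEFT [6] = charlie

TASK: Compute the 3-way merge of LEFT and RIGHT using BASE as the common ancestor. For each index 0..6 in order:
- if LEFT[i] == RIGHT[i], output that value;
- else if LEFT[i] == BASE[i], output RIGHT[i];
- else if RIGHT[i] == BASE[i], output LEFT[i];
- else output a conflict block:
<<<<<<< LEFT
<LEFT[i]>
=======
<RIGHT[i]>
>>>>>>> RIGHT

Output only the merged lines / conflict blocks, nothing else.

Answer: india
charlie
charlie
lima
foxtrot
charlie
charlie

Derivation:
Final LEFT:  [india, charlie, charlie, lima, foxtrot, charlie, charlie]
Final RIGHT: [alpha, charlie, charlie, hotel, golf, juliet, delta]
i=0: L=india, R=alpha=BASE -> take LEFT -> india
i=1: L=charlie R=charlie -> agree -> charlie
i=2: L=charlie R=charlie -> agree -> charlie
i=3: L=lima, R=hotel=BASE -> take LEFT -> lima
i=4: L=foxtrot, R=golf=BASE -> take LEFT -> foxtrot
i=5: L=charlie, R=juliet=BASE -> take LEFT -> charlie
i=6: L=charlie, R=delta=BASE -> take LEFT -> charlie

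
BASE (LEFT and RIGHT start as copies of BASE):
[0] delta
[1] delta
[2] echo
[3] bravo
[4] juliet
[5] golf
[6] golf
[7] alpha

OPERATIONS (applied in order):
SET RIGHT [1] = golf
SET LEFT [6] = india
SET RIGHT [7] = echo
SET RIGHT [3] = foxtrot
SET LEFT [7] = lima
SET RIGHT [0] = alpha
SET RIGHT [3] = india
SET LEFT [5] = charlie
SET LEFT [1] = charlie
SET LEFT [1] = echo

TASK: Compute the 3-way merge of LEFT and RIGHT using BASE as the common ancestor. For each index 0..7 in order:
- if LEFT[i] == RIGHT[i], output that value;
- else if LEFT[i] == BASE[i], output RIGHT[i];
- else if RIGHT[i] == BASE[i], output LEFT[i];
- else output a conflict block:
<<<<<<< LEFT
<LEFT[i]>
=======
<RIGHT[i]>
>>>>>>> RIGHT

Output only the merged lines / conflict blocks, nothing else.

Answer: alpha
<<<<<<< LEFT
echo
=======
golf
>>>>>>> RIGHT
echo
india
juliet
charlie
india
<<<<<<< LEFT
lima
=======
echo
>>>>>>> RIGHT

Derivation:
Final LEFT:  [delta, echo, echo, bravo, juliet, charlie, india, lima]
Final RIGHT: [alpha, golf, echo, india, juliet, golf, golf, echo]
i=0: L=delta=BASE, R=alpha -> take RIGHT -> alpha
i=1: BASE=delta L=echo R=golf all differ -> CONFLICT
i=2: L=echo R=echo -> agree -> echo
i=3: L=bravo=BASE, R=india -> take RIGHT -> india
i=4: L=juliet R=juliet -> agree -> juliet
i=5: L=charlie, R=golf=BASE -> take LEFT -> charlie
i=6: L=india, R=golf=BASE -> take LEFT -> india
i=7: BASE=alpha L=lima R=echo all differ -> CONFLICT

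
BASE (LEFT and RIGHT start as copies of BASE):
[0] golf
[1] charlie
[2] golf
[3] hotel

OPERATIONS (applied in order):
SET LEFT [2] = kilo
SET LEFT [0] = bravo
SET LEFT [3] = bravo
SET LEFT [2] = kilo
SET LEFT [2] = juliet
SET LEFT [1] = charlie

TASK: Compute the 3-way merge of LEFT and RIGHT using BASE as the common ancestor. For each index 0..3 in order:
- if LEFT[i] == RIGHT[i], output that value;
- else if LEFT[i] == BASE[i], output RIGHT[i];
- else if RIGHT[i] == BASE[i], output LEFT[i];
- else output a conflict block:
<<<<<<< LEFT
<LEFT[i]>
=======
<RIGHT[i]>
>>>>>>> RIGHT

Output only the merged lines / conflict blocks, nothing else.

Answer: bravo
charlie
juliet
bravo

Derivation:
Final LEFT:  [bravo, charlie, juliet, bravo]
Final RIGHT: [golf, charlie, golf, hotel]
i=0: L=bravo, R=golf=BASE -> take LEFT -> bravo
i=1: L=charlie R=charlie -> agree -> charlie
i=2: L=juliet, R=golf=BASE -> take LEFT -> juliet
i=3: L=bravo, R=hotel=BASE -> take LEFT -> bravo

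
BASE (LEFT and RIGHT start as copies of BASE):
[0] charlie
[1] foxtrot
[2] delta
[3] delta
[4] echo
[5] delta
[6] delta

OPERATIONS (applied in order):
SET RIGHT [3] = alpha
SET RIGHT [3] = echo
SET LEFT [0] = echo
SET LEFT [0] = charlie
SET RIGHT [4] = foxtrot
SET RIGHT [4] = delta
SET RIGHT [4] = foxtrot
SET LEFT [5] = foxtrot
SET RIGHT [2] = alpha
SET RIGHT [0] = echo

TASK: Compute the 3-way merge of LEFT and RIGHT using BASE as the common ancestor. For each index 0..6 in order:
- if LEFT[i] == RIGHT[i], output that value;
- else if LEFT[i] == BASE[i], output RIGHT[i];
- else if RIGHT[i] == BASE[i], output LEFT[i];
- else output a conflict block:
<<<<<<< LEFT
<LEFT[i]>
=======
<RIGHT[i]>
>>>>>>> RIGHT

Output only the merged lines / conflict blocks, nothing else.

Answer: echo
foxtrot
alpha
echo
foxtrot
foxtrot
delta

Derivation:
Final LEFT:  [charlie, foxtrot, delta, delta, echo, foxtrot, delta]
Final RIGHT: [echo, foxtrot, alpha, echo, foxtrot, delta, delta]
i=0: L=charlie=BASE, R=echo -> take RIGHT -> echo
i=1: L=foxtrot R=foxtrot -> agree -> foxtrot
i=2: L=delta=BASE, R=alpha -> take RIGHT -> alpha
i=3: L=delta=BASE, R=echo -> take RIGHT -> echo
i=4: L=echo=BASE, R=foxtrot -> take RIGHT -> foxtrot
i=5: L=foxtrot, R=delta=BASE -> take LEFT -> foxtrot
i=6: L=delta R=delta -> agree -> delta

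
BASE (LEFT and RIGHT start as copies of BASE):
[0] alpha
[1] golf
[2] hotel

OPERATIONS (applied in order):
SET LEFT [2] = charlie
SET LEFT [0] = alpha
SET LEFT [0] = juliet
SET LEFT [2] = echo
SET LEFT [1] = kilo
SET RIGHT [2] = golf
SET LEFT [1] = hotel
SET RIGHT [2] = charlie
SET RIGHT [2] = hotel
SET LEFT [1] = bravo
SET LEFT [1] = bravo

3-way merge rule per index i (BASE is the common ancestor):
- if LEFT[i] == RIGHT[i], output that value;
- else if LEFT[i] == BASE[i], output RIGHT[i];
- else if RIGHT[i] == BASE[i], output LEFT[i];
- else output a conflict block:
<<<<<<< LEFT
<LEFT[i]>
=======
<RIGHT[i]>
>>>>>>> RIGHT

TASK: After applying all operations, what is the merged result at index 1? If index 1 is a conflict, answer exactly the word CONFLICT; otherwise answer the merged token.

Final LEFT:  [juliet, bravo, echo]
Final RIGHT: [alpha, golf, hotel]
i=0: L=juliet, R=alpha=BASE -> take LEFT -> juliet
i=1: L=bravo, R=golf=BASE -> take LEFT -> bravo
i=2: L=echo, R=hotel=BASE -> take LEFT -> echo
Index 1 -> bravo

Answer: bravo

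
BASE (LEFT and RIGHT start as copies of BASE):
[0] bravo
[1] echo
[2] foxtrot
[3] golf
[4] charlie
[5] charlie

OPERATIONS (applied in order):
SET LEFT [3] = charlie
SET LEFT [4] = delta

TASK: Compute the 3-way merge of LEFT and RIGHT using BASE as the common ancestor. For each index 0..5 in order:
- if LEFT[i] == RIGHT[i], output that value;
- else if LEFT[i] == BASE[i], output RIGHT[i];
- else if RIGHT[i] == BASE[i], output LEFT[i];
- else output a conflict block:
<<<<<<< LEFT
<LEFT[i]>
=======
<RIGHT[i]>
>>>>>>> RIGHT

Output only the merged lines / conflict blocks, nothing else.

Answer: bravo
echo
foxtrot
charlie
delta
charlie

Derivation:
Final LEFT:  [bravo, echo, foxtrot, charlie, delta, charlie]
Final RIGHT: [bravo, echo, foxtrot, golf, charlie, charlie]
i=0: L=bravo R=bravo -> agree -> bravo
i=1: L=echo R=echo -> agree -> echo
i=2: L=foxtrot R=foxtrot -> agree -> foxtrot
i=3: L=charlie, R=golf=BASE -> take LEFT -> charlie
i=4: L=delta, R=charlie=BASE -> take LEFT -> delta
i=5: L=charlie R=charlie -> agree -> charlie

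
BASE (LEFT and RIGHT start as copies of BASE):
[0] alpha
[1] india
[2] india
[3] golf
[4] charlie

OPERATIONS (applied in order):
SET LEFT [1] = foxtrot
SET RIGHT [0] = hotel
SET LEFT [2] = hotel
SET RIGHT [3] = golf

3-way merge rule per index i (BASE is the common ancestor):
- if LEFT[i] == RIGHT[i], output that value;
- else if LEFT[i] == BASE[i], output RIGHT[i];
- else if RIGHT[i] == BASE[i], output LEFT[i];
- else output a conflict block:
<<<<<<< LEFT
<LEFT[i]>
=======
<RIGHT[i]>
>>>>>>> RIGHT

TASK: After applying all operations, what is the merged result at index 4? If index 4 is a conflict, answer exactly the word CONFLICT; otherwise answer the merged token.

Answer: charlie

Derivation:
Final LEFT:  [alpha, foxtrot, hotel, golf, charlie]
Final RIGHT: [hotel, india, india, golf, charlie]
i=0: L=alpha=BASE, R=hotel -> take RIGHT -> hotel
i=1: L=foxtrot, R=india=BASE -> take LEFT -> foxtrot
i=2: L=hotel, R=india=BASE -> take LEFT -> hotel
i=3: L=golf R=golf -> agree -> golf
i=4: L=charlie R=charlie -> agree -> charlie
Index 4 -> charlie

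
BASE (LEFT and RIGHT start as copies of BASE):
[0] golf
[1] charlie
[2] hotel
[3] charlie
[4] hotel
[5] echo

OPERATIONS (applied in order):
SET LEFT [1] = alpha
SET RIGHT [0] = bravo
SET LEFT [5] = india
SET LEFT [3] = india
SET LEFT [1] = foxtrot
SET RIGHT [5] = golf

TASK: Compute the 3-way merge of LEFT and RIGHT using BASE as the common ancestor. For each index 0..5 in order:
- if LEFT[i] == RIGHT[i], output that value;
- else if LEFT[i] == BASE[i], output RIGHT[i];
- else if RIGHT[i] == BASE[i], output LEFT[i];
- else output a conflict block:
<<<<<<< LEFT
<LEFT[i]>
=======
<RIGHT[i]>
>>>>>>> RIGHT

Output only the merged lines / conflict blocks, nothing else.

Answer: bravo
foxtrot
hotel
india
hotel
<<<<<<< LEFT
india
=======
golf
>>>>>>> RIGHT

Derivation:
Final LEFT:  [golf, foxtrot, hotel, india, hotel, india]
Final RIGHT: [bravo, charlie, hotel, charlie, hotel, golf]
i=0: L=golf=BASE, R=bravo -> take RIGHT -> bravo
i=1: L=foxtrot, R=charlie=BASE -> take LEFT -> foxtrot
i=2: L=hotel R=hotel -> agree -> hotel
i=3: L=india, R=charlie=BASE -> take LEFT -> india
i=4: L=hotel R=hotel -> agree -> hotel
i=5: BASE=echo L=india R=golf all differ -> CONFLICT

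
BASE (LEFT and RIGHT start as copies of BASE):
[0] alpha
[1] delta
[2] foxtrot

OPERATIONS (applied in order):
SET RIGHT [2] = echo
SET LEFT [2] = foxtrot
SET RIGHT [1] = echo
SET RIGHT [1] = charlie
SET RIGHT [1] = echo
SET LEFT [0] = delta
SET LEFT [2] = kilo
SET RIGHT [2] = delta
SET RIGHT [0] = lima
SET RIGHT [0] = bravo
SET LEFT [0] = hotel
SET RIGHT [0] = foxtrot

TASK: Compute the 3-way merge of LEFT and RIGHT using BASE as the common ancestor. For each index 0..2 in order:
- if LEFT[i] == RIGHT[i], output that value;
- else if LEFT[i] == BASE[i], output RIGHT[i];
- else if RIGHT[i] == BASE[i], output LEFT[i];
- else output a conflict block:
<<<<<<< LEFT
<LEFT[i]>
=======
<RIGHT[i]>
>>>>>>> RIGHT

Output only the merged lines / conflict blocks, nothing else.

Answer: <<<<<<< LEFT
hotel
=======
foxtrot
>>>>>>> RIGHT
echo
<<<<<<< LEFT
kilo
=======
delta
>>>>>>> RIGHT

Derivation:
Final LEFT:  [hotel, delta, kilo]
Final RIGHT: [foxtrot, echo, delta]
i=0: BASE=alpha L=hotel R=foxtrot all differ -> CONFLICT
i=1: L=delta=BASE, R=echo -> take RIGHT -> echo
i=2: BASE=foxtrot L=kilo R=delta all differ -> CONFLICT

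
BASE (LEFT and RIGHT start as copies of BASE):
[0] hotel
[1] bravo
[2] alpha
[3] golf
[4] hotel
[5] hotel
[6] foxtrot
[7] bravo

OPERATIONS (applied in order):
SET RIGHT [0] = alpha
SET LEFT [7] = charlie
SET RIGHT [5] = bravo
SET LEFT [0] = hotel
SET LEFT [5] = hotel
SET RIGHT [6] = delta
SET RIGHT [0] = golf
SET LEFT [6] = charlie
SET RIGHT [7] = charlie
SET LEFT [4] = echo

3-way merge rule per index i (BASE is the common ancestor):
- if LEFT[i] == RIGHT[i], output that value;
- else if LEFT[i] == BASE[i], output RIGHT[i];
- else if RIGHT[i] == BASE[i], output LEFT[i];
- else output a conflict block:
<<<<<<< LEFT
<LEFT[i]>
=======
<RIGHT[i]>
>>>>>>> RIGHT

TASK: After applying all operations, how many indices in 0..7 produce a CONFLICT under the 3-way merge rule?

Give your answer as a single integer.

Final LEFT:  [hotel, bravo, alpha, golf, echo, hotel, charlie, charlie]
Final RIGHT: [golf, bravo, alpha, golf, hotel, bravo, delta, charlie]
i=0: L=hotel=BASE, R=golf -> take RIGHT -> golf
i=1: L=bravo R=bravo -> agree -> bravo
i=2: L=alpha R=alpha -> agree -> alpha
i=3: L=golf R=golf -> agree -> golf
i=4: L=echo, R=hotel=BASE -> take LEFT -> echo
i=5: L=hotel=BASE, R=bravo -> take RIGHT -> bravo
i=6: BASE=foxtrot L=charlie R=delta all differ -> CONFLICT
i=7: L=charlie R=charlie -> agree -> charlie
Conflict count: 1

Answer: 1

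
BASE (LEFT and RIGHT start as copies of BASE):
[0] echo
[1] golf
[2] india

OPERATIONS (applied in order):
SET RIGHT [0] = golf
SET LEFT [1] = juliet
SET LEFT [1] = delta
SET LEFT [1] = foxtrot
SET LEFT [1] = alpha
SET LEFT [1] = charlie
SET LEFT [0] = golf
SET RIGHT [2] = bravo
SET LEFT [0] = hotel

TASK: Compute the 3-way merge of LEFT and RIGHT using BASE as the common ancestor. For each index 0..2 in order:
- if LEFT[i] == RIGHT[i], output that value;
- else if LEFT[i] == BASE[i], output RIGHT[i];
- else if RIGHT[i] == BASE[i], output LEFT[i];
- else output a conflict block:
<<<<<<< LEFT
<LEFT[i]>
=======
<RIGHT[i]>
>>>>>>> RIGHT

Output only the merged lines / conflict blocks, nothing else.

Final LEFT:  [hotel, charlie, india]
Final RIGHT: [golf, golf, bravo]
i=0: BASE=echo L=hotel R=golf all differ -> CONFLICT
i=1: L=charlie, R=golf=BASE -> take LEFT -> charlie
i=2: L=india=BASE, R=bravo -> take RIGHT -> bravo

Answer: <<<<<<< LEFT
hotel
=======
golf
>>>>>>> RIGHT
charlie
bravo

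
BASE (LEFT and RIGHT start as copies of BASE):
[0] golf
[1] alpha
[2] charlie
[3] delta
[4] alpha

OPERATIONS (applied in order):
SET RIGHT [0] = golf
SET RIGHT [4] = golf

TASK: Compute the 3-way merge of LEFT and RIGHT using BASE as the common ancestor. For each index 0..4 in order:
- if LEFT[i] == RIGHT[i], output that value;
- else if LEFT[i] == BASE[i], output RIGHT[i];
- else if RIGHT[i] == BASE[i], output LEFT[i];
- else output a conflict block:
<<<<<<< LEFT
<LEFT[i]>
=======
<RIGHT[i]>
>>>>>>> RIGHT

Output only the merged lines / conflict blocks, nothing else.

Answer: golf
alpha
charlie
delta
golf

Derivation:
Final LEFT:  [golf, alpha, charlie, delta, alpha]
Final RIGHT: [golf, alpha, charlie, delta, golf]
i=0: L=golf R=golf -> agree -> golf
i=1: L=alpha R=alpha -> agree -> alpha
i=2: L=charlie R=charlie -> agree -> charlie
i=3: L=delta R=delta -> agree -> delta
i=4: L=alpha=BASE, R=golf -> take RIGHT -> golf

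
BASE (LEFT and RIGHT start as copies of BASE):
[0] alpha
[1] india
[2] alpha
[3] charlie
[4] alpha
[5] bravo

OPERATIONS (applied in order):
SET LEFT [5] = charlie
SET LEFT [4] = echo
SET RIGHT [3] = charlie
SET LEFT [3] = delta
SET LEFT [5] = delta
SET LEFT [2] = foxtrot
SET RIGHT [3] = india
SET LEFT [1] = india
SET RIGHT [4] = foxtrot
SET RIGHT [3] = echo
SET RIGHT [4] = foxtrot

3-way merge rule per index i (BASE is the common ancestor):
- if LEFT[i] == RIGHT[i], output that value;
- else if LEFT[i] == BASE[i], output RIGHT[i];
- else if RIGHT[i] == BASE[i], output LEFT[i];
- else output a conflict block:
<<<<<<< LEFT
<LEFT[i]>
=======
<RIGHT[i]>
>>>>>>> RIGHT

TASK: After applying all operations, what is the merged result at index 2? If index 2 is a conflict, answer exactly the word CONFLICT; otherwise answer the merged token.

Final LEFT:  [alpha, india, foxtrot, delta, echo, delta]
Final RIGHT: [alpha, india, alpha, echo, foxtrot, bravo]
i=0: L=alpha R=alpha -> agree -> alpha
i=1: L=india R=india -> agree -> india
i=2: L=foxtrot, R=alpha=BASE -> take LEFT -> foxtrot
i=3: BASE=charlie L=delta R=echo all differ -> CONFLICT
i=4: BASE=alpha L=echo R=foxtrot all differ -> CONFLICT
i=5: L=delta, R=bravo=BASE -> take LEFT -> delta
Index 2 -> foxtrot

Answer: foxtrot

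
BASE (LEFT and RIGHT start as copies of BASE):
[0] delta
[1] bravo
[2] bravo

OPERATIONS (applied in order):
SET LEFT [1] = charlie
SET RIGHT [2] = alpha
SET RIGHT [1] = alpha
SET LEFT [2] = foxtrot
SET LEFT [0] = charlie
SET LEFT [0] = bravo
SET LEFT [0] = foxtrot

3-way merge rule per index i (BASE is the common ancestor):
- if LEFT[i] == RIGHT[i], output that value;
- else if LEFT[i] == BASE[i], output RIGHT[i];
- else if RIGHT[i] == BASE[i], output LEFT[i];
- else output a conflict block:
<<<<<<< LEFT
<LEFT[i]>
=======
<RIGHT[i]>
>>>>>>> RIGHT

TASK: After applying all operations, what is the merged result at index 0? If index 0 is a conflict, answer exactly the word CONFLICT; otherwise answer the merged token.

Answer: foxtrot

Derivation:
Final LEFT:  [foxtrot, charlie, foxtrot]
Final RIGHT: [delta, alpha, alpha]
i=0: L=foxtrot, R=delta=BASE -> take LEFT -> foxtrot
i=1: BASE=bravo L=charlie R=alpha all differ -> CONFLICT
i=2: BASE=bravo L=foxtrot R=alpha all differ -> CONFLICT
Index 0 -> foxtrot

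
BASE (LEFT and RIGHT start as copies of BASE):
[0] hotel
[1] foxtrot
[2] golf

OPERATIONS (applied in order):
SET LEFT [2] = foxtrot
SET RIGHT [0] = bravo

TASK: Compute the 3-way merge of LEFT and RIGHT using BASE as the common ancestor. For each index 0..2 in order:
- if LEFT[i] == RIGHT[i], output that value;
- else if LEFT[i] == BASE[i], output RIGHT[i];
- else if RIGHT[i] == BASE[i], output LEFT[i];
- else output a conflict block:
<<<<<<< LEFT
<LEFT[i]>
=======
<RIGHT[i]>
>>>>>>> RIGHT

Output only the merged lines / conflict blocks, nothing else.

Answer: bravo
foxtrot
foxtrot

Derivation:
Final LEFT:  [hotel, foxtrot, foxtrot]
Final RIGHT: [bravo, foxtrot, golf]
i=0: L=hotel=BASE, R=bravo -> take RIGHT -> bravo
i=1: L=foxtrot R=foxtrot -> agree -> foxtrot
i=2: L=foxtrot, R=golf=BASE -> take LEFT -> foxtrot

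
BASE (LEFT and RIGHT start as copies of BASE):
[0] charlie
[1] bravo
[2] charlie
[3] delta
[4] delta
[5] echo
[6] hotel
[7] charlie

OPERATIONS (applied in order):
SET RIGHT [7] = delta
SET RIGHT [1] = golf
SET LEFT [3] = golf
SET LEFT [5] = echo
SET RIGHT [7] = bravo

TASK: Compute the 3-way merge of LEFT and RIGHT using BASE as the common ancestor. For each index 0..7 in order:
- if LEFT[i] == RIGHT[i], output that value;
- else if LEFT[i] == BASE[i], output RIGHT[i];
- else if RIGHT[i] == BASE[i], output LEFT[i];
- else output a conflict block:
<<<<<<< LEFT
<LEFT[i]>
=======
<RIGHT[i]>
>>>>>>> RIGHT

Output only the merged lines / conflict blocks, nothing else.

Answer: charlie
golf
charlie
golf
delta
echo
hotel
bravo

Derivation:
Final LEFT:  [charlie, bravo, charlie, golf, delta, echo, hotel, charlie]
Final RIGHT: [charlie, golf, charlie, delta, delta, echo, hotel, bravo]
i=0: L=charlie R=charlie -> agree -> charlie
i=1: L=bravo=BASE, R=golf -> take RIGHT -> golf
i=2: L=charlie R=charlie -> agree -> charlie
i=3: L=golf, R=delta=BASE -> take LEFT -> golf
i=4: L=delta R=delta -> agree -> delta
i=5: L=echo R=echo -> agree -> echo
i=6: L=hotel R=hotel -> agree -> hotel
i=7: L=charlie=BASE, R=bravo -> take RIGHT -> bravo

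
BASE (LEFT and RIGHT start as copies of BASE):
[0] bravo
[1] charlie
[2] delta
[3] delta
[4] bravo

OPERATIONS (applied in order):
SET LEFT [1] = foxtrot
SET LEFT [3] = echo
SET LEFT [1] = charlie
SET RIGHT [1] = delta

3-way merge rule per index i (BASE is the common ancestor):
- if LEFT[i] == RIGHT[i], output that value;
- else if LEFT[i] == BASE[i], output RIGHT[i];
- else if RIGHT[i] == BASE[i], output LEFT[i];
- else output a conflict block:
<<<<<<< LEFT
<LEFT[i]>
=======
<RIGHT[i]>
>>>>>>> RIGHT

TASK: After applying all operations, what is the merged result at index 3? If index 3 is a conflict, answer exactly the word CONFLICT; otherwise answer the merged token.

Final LEFT:  [bravo, charlie, delta, echo, bravo]
Final RIGHT: [bravo, delta, delta, delta, bravo]
i=0: L=bravo R=bravo -> agree -> bravo
i=1: L=charlie=BASE, R=delta -> take RIGHT -> delta
i=2: L=delta R=delta -> agree -> delta
i=3: L=echo, R=delta=BASE -> take LEFT -> echo
i=4: L=bravo R=bravo -> agree -> bravo
Index 3 -> echo

Answer: echo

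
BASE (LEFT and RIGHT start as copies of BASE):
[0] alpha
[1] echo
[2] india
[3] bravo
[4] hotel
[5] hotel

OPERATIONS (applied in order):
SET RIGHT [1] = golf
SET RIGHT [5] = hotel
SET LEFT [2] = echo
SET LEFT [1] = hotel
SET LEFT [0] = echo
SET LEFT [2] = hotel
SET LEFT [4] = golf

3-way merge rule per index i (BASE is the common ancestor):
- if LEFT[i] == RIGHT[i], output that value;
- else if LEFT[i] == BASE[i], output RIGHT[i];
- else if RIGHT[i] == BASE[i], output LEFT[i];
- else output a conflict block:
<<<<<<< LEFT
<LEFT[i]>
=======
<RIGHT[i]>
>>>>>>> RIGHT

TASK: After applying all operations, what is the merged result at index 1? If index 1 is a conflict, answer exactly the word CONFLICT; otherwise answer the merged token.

Answer: CONFLICT

Derivation:
Final LEFT:  [echo, hotel, hotel, bravo, golf, hotel]
Final RIGHT: [alpha, golf, india, bravo, hotel, hotel]
i=0: L=echo, R=alpha=BASE -> take LEFT -> echo
i=1: BASE=echo L=hotel R=golf all differ -> CONFLICT
i=2: L=hotel, R=india=BASE -> take LEFT -> hotel
i=3: L=bravo R=bravo -> agree -> bravo
i=4: L=golf, R=hotel=BASE -> take LEFT -> golf
i=5: L=hotel R=hotel -> agree -> hotel
Index 1 -> CONFLICT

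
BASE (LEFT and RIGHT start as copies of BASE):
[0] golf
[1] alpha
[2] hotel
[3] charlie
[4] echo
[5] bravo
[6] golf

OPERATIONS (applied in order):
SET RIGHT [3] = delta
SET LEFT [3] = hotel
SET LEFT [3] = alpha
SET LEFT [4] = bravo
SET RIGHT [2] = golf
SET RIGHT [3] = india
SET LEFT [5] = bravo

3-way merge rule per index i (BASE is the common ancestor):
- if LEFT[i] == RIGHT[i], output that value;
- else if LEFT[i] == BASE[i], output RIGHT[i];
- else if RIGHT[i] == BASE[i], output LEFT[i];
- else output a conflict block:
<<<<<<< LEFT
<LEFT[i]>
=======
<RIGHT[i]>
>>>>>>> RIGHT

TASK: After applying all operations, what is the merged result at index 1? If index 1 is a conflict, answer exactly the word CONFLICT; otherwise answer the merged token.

Final LEFT:  [golf, alpha, hotel, alpha, bravo, bravo, golf]
Final RIGHT: [golf, alpha, golf, india, echo, bravo, golf]
i=0: L=golf R=golf -> agree -> golf
i=1: L=alpha R=alpha -> agree -> alpha
i=2: L=hotel=BASE, R=golf -> take RIGHT -> golf
i=3: BASE=charlie L=alpha R=india all differ -> CONFLICT
i=4: L=bravo, R=echo=BASE -> take LEFT -> bravo
i=5: L=bravo R=bravo -> agree -> bravo
i=6: L=golf R=golf -> agree -> golf
Index 1 -> alpha

Answer: alpha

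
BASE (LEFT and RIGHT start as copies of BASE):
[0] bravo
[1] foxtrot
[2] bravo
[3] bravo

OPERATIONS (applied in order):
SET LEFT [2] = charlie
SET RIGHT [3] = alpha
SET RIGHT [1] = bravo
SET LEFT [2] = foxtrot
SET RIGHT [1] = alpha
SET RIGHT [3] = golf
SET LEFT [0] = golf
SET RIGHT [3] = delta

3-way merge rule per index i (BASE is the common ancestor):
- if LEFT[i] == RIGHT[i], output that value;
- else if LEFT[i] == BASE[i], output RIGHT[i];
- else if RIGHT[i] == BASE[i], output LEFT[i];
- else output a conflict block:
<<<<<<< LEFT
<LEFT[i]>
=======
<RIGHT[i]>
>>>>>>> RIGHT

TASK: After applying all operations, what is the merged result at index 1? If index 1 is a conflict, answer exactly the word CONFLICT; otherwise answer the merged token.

Final LEFT:  [golf, foxtrot, foxtrot, bravo]
Final RIGHT: [bravo, alpha, bravo, delta]
i=0: L=golf, R=bravo=BASE -> take LEFT -> golf
i=1: L=foxtrot=BASE, R=alpha -> take RIGHT -> alpha
i=2: L=foxtrot, R=bravo=BASE -> take LEFT -> foxtrot
i=3: L=bravo=BASE, R=delta -> take RIGHT -> delta
Index 1 -> alpha

Answer: alpha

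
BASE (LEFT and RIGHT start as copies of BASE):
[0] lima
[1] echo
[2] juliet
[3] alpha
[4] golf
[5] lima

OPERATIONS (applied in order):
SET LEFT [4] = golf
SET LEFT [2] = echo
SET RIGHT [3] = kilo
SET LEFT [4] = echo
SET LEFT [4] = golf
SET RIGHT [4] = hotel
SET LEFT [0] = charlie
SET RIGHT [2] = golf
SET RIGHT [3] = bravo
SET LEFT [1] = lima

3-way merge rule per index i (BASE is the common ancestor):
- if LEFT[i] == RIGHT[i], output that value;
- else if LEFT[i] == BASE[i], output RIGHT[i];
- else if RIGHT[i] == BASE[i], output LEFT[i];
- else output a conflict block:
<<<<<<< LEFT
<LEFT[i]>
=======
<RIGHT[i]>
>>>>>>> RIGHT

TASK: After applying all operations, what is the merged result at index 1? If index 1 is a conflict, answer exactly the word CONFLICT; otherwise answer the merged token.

Final LEFT:  [charlie, lima, echo, alpha, golf, lima]
Final RIGHT: [lima, echo, golf, bravo, hotel, lima]
i=0: L=charlie, R=lima=BASE -> take LEFT -> charlie
i=1: L=lima, R=echo=BASE -> take LEFT -> lima
i=2: BASE=juliet L=echo R=golf all differ -> CONFLICT
i=3: L=alpha=BASE, R=bravo -> take RIGHT -> bravo
i=4: L=golf=BASE, R=hotel -> take RIGHT -> hotel
i=5: L=lima R=lima -> agree -> lima
Index 1 -> lima

Answer: lima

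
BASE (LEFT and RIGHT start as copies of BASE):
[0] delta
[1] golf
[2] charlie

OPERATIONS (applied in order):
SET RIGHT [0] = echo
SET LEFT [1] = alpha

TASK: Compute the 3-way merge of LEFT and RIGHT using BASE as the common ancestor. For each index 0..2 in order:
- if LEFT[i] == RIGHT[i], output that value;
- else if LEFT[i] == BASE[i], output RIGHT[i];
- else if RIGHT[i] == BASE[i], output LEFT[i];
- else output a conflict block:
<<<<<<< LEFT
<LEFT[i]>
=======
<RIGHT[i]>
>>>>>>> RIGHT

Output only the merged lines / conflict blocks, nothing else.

Answer: echo
alpha
charlie

Derivation:
Final LEFT:  [delta, alpha, charlie]
Final RIGHT: [echo, golf, charlie]
i=0: L=delta=BASE, R=echo -> take RIGHT -> echo
i=1: L=alpha, R=golf=BASE -> take LEFT -> alpha
i=2: L=charlie R=charlie -> agree -> charlie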